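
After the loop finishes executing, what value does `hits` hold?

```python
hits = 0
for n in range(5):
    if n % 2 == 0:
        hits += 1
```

Let's trace through this code step by step.

Initialize: hits = 0
Entering loop: for n in range(5):
After iteration 1: n = 0, hits = 1
After iteration 2: n = 1, hits = 1
After iteration 3: n = 2, hits = 2
After iteration 4: n = 3, hits = 2
After iteration 5: n = 4, hits = 3
Loop ends.

Final answer: 3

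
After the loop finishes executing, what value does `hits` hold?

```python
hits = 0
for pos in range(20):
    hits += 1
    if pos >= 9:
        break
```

Let's trace through this code step by step.

Initialize: hits = 0
Entering loop: for pos in range(20):
After iteration 1: pos = 0, hits = 1
After iteration 2: pos = 1, hits = 2
After iteration 3: pos = 2, hits = 3
After iteration 4: pos = 3, hits = 4
After iteration 5: pos = 4, hits = 5
After iteration 6: pos = 5, hits = 6
After iteration 7: pos = 6, hits = 7
After iteration 8: pos = 7, hits = 8
After iteration 9: pos = 8, hits = 9
After iteration 10: pos = 9, hits = 10
Loop ends.

Final answer: 10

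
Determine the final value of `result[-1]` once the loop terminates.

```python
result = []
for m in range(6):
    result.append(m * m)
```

Let's trace through this code step by step.

Initialize: result = []
Entering loop: for m in range(6):
After iteration 1: m = 0, result = [0]
After iteration 2: m = 1, result = [0, 1]
After iteration 3: m = 2, result = [0, 1, 4]
After iteration 4: m = 3, result = [0, 1, 4, 9]
After iteration 5: m = 4, result = [0, 1, 4, 9, 16]
After iteration 6: m = 5, result = [0, 1, 4, 9, 16, 25]
Loop ends.
result[-1] = 25

Final answer: 25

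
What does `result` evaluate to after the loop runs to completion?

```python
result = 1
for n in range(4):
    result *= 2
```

Let's trace through this code step by step.

Initialize: result = 1
Entering loop: for n in range(4):
After iteration 1: n = 0, result = 2
After iteration 2: n = 1, result = 4
After iteration 3: n = 2, result = 8
After iteration 4: n = 3, result = 16
Loop ends.

Final answer: 16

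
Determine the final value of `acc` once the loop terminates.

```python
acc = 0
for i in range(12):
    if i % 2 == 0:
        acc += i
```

Let's trace through this code step by step.

Initialize: acc = 0
Entering loop: for i in range(12):
After iteration 1: i = 0, acc = 0
After iteration 2: i = 1, acc = 0
After iteration 3: i = 2, acc = 2
After iteration 4: i = 3, acc = 2
After iteration 5: i = 4, acc = 6
After iteration 6: i = 5, acc = 6
After iteration 7: i = 6, acc = 12
After iteration 8: i = 7, acc = 12
After iteration 9: i = 8, acc = 20
After iteration 10: i = 9, acc = 20
After iteration 11: i = 10, acc = 30
After iteration 12: i = 11, acc = 30
Loop ends.

Final answer: 30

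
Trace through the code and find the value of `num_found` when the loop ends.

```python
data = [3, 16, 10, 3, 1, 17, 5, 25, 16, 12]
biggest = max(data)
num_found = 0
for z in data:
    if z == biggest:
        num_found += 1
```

Let's trace through this code step by step.

Initialize: data = [3, 16, 10, 3, 1, 17, 5, 25, 16, 12]
Initialize: biggest = 25
Initialize: num_found = 0
Entering loop: for z in data:
After iteration 1: z = 3, num_found = 0
After iteration 2: z = 16, num_found = 0
After iteration 3: z = 10, num_found = 0
After iteration 4: z = 3, num_found = 0
After iteration 5: z = 1, num_found = 0
After iteration 6: z = 17, num_found = 0
After iteration 7: z = 5, num_found = 0
After iteration 8: z = 25, num_found = 1
After iteration 9: z = 16, num_found = 1
After iteration 10: z = 12, num_found = 1
Loop ends.

Final answer: 1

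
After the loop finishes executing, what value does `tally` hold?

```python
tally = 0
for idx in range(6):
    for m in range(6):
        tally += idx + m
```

Let's trace through this code step by step.

Initialize: tally = 0
Entering loop: for idx in range(6):
After iteration 1: idx = 0, tally = 15
After iteration 2: idx = 1, tally = 36
After iteration 3: idx = 2, tally = 63
After iteration 4: idx = 3, tally = 96
After iteration 5: idx = 4, tally = 135
After iteration 6: idx = 5, tally = 180
Loop ends.

Final answer: 180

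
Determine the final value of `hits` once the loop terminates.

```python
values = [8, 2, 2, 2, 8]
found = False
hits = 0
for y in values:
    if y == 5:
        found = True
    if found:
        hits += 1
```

Let's trace through this code step by step.

Initialize: values = [8, 2, 2, 2, 8]
Initialize: found = False
Initialize: hits = 0
Entering loop: for y in values:
After iteration 1: y = 8, hits = 0
After iteration 2: y = 2, hits = 0
After iteration 3: y = 2, hits = 0
After iteration 4: y = 2, hits = 0
After iteration 5: y = 8, hits = 0
Loop ends.

Final answer: 0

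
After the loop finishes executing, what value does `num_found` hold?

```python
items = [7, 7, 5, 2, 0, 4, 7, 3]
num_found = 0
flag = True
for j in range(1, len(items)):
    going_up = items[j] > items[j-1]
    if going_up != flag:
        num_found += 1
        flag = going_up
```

Let's trace through this code step by step.

Initialize: items = [7, 7, 5, 2, 0, 4, 7, 3]
Initialize: num_found = 0
Initialize: flag = True
Entering loop: for j in range(1, len(items)):
After iteration 1: j = 1, num_found = 1, flag = False, going_up = False
After iteration 2: j = 2, num_found = 1, flag = False, going_up = False
After iteration 3: j = 3, num_found = 1, flag = False, going_up = False
After iteration 4: j = 4, num_found = 1, flag = False, going_up = False
After iteration 5: j = 5, num_found = 2, flag = True, going_up = True
After iteration 6: j = 6, num_found = 2, flag = True, going_up = True
After iteration 7: j = 7, num_found = 3, flag = False, going_up = False
Loop ends.

Final answer: 3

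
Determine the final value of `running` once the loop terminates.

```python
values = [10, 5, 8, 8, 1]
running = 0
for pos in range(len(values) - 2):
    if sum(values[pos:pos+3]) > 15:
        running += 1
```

Let's trace through this code step by step.

Initialize: values = [10, 5, 8, 8, 1]
Initialize: running = 0
Entering loop: for pos in range(len(values) - 2):
After iteration 1: pos = 0, running = 1
After iteration 2: pos = 1, running = 2
After iteration 3: pos = 2, running = 3
Loop ends.

Final answer: 3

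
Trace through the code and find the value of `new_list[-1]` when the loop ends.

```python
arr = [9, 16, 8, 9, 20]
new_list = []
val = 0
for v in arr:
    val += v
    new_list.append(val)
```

Let's trace through this code step by step.

Initialize: arr = [9, 16, 8, 9, 20]
Initialize: new_list = []
Initialize: val = 0
Entering loop: for v in arr:
After iteration 1: v = 9, new_list = [9], val = 9
After iteration 2: v = 16, new_list = [9, 25], val = 25
After iteration 3: v = 8, new_list = [9, 25, 33], val = 33
After iteration 4: v = 9, new_list = [9, 25, 33, 42], val = 42
After iteration 5: v = 20, new_list = [9, 25, 33, 42, 62], val = 62
Loop ends.
new_list[-1] = 62

Final answer: 62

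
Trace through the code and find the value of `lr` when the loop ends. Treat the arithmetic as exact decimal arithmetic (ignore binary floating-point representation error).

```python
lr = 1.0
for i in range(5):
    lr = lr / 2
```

Let's trace through this code step by step.

Initialize: lr = 1.0
Entering loop: for i in range(5):
After iteration 1: i = 0, lr = 0.5
After iteration 2: i = 1, lr = 0.25
After iteration 3: i = 2, lr = 0.125
After iteration 4: i = 3, lr = 0.0625
After iteration 5: i = 4, lr = 0.03125
Loop ends.

Final answer: 0.03125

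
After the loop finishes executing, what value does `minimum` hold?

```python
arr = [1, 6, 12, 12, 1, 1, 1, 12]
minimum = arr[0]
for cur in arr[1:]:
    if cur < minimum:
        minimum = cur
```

Let's trace through this code step by step.

Initialize: arr = [1, 6, 12, 12, 1, 1, 1, 12]
Initialize: minimum = 1
Entering loop: for cur in arr[1:]:
After iteration 1: cur = 6, minimum = 1
After iteration 2: cur = 12, minimum = 1
After iteration 3: cur = 12, minimum = 1
After iteration 4: cur = 1, minimum = 1
After iteration 5: cur = 1, minimum = 1
After iteration 6: cur = 1, minimum = 1
After iteration 7: cur = 12, minimum = 1
Loop ends.

Final answer: 1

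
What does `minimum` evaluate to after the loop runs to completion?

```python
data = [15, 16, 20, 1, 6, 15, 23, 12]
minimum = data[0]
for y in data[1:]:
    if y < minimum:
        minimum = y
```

Let's trace through this code step by step.

Initialize: data = [15, 16, 20, 1, 6, 15, 23, 12]
Initialize: minimum = 15
Entering loop: for y in data[1:]:
After iteration 1: y = 16, minimum = 15
After iteration 2: y = 20, minimum = 15
After iteration 3: y = 1, minimum = 1
After iteration 4: y = 6, minimum = 1
After iteration 5: y = 15, minimum = 1
After iteration 6: y = 23, minimum = 1
After iteration 7: y = 12, minimum = 1
Loop ends.

Final answer: 1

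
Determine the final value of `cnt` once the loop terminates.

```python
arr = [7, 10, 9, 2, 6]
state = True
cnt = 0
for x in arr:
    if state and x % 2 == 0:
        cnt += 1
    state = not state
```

Let's trace through this code step by step.

Initialize: arr = [7, 10, 9, 2, 6]
Initialize: state = True
Initialize: cnt = 0
Entering loop: for x in arr:
After iteration 1: x = 7, state = False, cnt = 0
After iteration 2: x = 10, state = True, cnt = 0
After iteration 3: x = 9, state = False, cnt = 0
After iteration 4: x = 2, state = True, cnt = 0
After iteration 5: x = 6, state = False, cnt = 1
Loop ends.

Final answer: 1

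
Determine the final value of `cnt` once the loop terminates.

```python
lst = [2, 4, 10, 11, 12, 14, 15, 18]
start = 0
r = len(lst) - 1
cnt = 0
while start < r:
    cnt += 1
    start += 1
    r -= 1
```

Let's trace through this code step by step.

Initialize: lst = [2, 4, 10, 11, 12, 14, 15, 18]
Initialize: start = 0
Initialize: r = 7
Initialize: cnt = 0
Entering loop: while start < r:
After iteration 1: start = 1, r = 6, cnt = 1
After iteration 2: start = 2, r = 5, cnt = 2
After iteration 3: start = 3, r = 4, cnt = 3
After iteration 4: start = 4, r = 3, cnt = 4
Loop ends.

Final answer: 4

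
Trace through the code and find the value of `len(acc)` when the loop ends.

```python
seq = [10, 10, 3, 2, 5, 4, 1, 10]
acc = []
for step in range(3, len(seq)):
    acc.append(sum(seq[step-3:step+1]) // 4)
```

Let's trace through this code step by step.

Initialize: seq = [10, 10, 3, 2, 5, 4, 1, 10]
Initialize: acc = []
Entering loop: for step in range(3, len(seq)):
After iteration 1: step = 3, acc = [6]
After iteration 2: step = 4, acc = [6, 5]
After iteration 3: step = 5, acc = [6, 5, 3]
After iteration 4: step = 6, acc = [6, 5, 3, 3]
After iteration 5: step = 7, acc = [6, 5, 3, 3, 5]
Loop ends.
len(acc) = 5

Final answer: 5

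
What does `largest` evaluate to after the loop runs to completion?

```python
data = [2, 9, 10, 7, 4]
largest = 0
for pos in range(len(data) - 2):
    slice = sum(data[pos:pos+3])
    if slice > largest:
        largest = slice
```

Let's trace through this code step by step.

Initialize: data = [2, 9, 10, 7, 4]
Initialize: largest = 0
Entering loop: for pos in range(len(data) - 2):
After iteration 1: pos = 0, largest = 21, slice = 21
After iteration 2: pos = 1, largest = 26, slice = 26
After iteration 3: pos = 2, largest = 26, slice = 21
Loop ends.

Final answer: 26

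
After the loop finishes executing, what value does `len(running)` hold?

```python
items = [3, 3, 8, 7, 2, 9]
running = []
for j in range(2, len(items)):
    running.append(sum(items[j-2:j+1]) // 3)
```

Let's trace through this code step by step.

Initialize: items = [3, 3, 8, 7, 2, 9]
Initialize: running = []
Entering loop: for j in range(2, len(items)):
After iteration 1: j = 2, running = [4]
After iteration 2: j = 3, running = [4, 6]
After iteration 3: j = 4, running = [4, 6, 5]
After iteration 4: j = 5, running = [4, 6, 5, 6]
Loop ends.
len(running) = 4

Final answer: 4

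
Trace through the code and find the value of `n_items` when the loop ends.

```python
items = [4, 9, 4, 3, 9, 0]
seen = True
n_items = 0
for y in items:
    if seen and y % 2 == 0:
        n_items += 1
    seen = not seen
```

Let's trace through this code step by step.

Initialize: items = [4, 9, 4, 3, 9, 0]
Initialize: seen = True
Initialize: n_items = 0
Entering loop: for y in items:
After iteration 1: y = 4, seen = False, n_items = 1
After iteration 2: y = 9, seen = True, n_items = 1
After iteration 3: y = 4, seen = False, n_items = 2
After iteration 4: y = 3, seen = True, n_items = 2
After iteration 5: y = 9, seen = False, n_items = 2
After iteration 6: y = 0, seen = True, n_items = 2
Loop ends.

Final answer: 2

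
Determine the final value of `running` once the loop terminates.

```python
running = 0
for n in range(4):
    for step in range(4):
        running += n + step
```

Let's trace through this code step by step.

Initialize: running = 0
Entering loop: for n in range(4):
After iteration 1: n = 0, running = 6
After iteration 2: n = 1, running = 16
After iteration 3: n = 2, running = 30
After iteration 4: n = 3, running = 48
Loop ends.

Final answer: 48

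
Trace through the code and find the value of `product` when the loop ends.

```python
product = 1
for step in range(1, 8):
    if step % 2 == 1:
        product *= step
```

Let's trace through this code step by step.

Initialize: product = 1
Entering loop: for step in range(1, 8):
After iteration 1: step = 1, product = 1
After iteration 2: step = 2, product = 1
After iteration 3: step = 3, product = 3
After iteration 4: step = 4, product = 3
After iteration 5: step = 5, product = 15
After iteration 6: step = 6, product = 15
After iteration 7: step = 7, product = 105
Loop ends.

Final answer: 105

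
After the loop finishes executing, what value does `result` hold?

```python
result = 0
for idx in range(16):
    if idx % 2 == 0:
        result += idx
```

Let's trace through this code step by step.

Initialize: result = 0
Entering loop: for idx in range(16):
After iteration 1: idx = 0, result = 0
After iteration 2: idx = 1, result = 0
After iteration 3: idx = 2, result = 2
After iteration 4: idx = 3, result = 2
After iteration 5: idx = 4, result = 6
After iteration 6: idx = 5, result = 6
After iteration 7: idx = 6, result = 12
After iteration 8: idx = 7, result = 12
After iteration 9: idx = 8, result = 20
After iteration 10: idx = 9, result = 20
After iteration 11: idx = 10, result = 30
After iteration 12: idx = 11, result = 30
After iteration 13: idx = 12, result = 42
After iteration 14: idx = 13, result = 42
After iteration 15: idx = 14, result = 56
After iteration 16: idx = 15, result = 56
Loop ends.

Final answer: 56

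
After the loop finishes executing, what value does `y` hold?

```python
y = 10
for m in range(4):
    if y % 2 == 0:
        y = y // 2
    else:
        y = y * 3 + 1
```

Let's trace through this code step by step.

Initialize: y = 10
Entering loop: for m in range(4):
After iteration 1: m = 0, y = 5
After iteration 2: m = 1, y = 16
After iteration 3: m = 2, y = 8
After iteration 4: m = 3, y = 4
Loop ends.

Final answer: 4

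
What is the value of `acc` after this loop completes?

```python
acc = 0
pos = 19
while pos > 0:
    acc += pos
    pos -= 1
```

Let's trace through this code step by step.

Initialize: acc = 0
Initialize: pos = 19
Entering loop: while pos > 0:
After iteration 1: acc = 19, pos = 18
After iteration 2: acc = 37, pos = 17
After iteration 3: acc = 54, pos = 16
After iteration 4: acc = 70, pos = 15
After iteration 5: acc = 85, pos = 14
After iteration 6: acc = 99, pos = 13
After iteration 7: acc = 112, pos = 12
After iteration 8: acc = 124, pos = 11
After iteration 9: acc = 135, pos = 10
After iteration 10: acc = 145, pos = 9
After iteration 11: acc = 154, pos = 8
After iteration 12: acc = 162, pos = 7
After iteration 13: acc = 169, pos = 6
After iteration 14: acc = 175, pos = 5
After iteration 15: acc = 180, pos = 4
After iteration 16: acc = 184, pos = 3
After iteration 17: acc = 187, pos = 2
After iteration 18: acc = 189, pos = 1
After iteration 19: acc = 190, pos = 0
Loop ends.

Final answer: 190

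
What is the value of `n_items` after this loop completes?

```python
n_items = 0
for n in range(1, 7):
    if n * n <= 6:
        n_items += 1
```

Let's trace through this code step by step.

Initialize: n_items = 0
Entering loop: for n in range(1, 7):
After iteration 1: n = 1, n_items = 1
After iteration 2: n = 2, n_items = 2
After iteration 3: n = 3, n_items = 2
After iteration 4: n = 4, n_items = 2
After iteration 5: n = 5, n_items = 2
After iteration 6: n = 6, n_items = 2
Loop ends.

Final answer: 2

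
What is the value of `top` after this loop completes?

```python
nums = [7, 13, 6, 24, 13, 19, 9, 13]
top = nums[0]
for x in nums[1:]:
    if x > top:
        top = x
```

Let's trace through this code step by step.

Initialize: nums = [7, 13, 6, 24, 13, 19, 9, 13]
Initialize: top = 7
Entering loop: for x in nums[1:]:
After iteration 1: x = 13, top = 13
After iteration 2: x = 6, top = 13
After iteration 3: x = 24, top = 24
After iteration 4: x = 13, top = 24
After iteration 5: x = 19, top = 24
After iteration 6: x = 9, top = 24
After iteration 7: x = 13, top = 24
Loop ends.

Final answer: 24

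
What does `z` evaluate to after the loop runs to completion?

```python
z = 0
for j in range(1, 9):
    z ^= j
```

Let's trace through this code step by step.

Initialize: z = 0
Entering loop: for j in range(1, 9):
After iteration 1: j = 1, z = 1
After iteration 2: j = 2, z = 3
After iteration 3: j = 3, z = 0
After iteration 4: j = 4, z = 4
After iteration 5: j = 5, z = 1
After iteration 6: j = 6, z = 7
After iteration 7: j = 7, z = 0
After iteration 8: j = 8, z = 8
Loop ends.

Final answer: 8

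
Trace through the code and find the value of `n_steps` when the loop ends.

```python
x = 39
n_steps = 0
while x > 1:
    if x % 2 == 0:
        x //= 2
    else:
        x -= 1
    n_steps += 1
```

Let's trace through this code step by step.

Initialize: x = 39
Initialize: n_steps = 0
Entering loop: while x > 1:
After iteration 1: x = 38, n_steps = 1
After iteration 2: x = 19, n_steps = 2
After iteration 3: x = 18, n_steps = 3
After iteration 4: x = 9, n_steps = 4
After iteration 5: x = 8, n_steps = 5
After iteration 6: x = 4, n_steps = 6
After iteration 7: x = 2, n_steps = 7
After iteration 8: x = 1, n_steps = 8
Loop ends.

Final answer: 8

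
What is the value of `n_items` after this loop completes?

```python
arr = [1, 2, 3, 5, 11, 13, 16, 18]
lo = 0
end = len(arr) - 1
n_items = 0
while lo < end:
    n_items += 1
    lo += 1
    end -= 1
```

Let's trace through this code step by step.

Initialize: arr = [1, 2, 3, 5, 11, 13, 16, 18]
Initialize: lo = 0
Initialize: end = 7
Initialize: n_items = 0
Entering loop: while lo < end:
After iteration 1: lo = 1, end = 6, n_items = 1
After iteration 2: lo = 2, end = 5, n_items = 2
After iteration 3: lo = 3, end = 4, n_items = 3
After iteration 4: lo = 4, end = 3, n_items = 4
Loop ends.

Final answer: 4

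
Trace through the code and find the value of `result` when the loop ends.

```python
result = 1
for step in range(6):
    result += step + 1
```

Let's trace through this code step by step.

Initialize: result = 1
Entering loop: for step in range(6):
After iteration 1: step = 0, result = 2
After iteration 2: step = 1, result = 4
After iteration 3: step = 2, result = 7
After iteration 4: step = 3, result = 11
After iteration 5: step = 4, result = 16
After iteration 6: step = 5, result = 22
Loop ends.

Final answer: 22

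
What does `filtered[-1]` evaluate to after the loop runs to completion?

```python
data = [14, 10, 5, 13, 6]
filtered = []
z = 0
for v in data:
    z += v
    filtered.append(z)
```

Let's trace through this code step by step.

Initialize: data = [14, 10, 5, 13, 6]
Initialize: filtered = []
Initialize: z = 0
Entering loop: for v in data:
After iteration 1: v = 14, filtered = [14], z = 14
After iteration 2: v = 10, filtered = [14, 24], z = 24
After iteration 3: v = 5, filtered = [14, 24, 29], z = 29
After iteration 4: v = 13, filtered = [14, 24, 29, 42], z = 42
After iteration 5: v = 6, filtered = [14, 24, 29, 42, 48], z = 48
Loop ends.
filtered[-1] = 48

Final answer: 48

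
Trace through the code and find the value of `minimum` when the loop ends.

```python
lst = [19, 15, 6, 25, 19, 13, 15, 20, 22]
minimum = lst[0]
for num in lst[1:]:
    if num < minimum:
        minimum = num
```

Let's trace through this code step by step.

Initialize: lst = [19, 15, 6, 25, 19, 13, 15, 20, 22]
Initialize: minimum = 19
Entering loop: for num in lst[1:]:
After iteration 1: num = 15, minimum = 15
After iteration 2: num = 6, minimum = 6
After iteration 3: num = 25, minimum = 6
After iteration 4: num = 19, minimum = 6
After iteration 5: num = 13, minimum = 6
After iteration 6: num = 15, minimum = 6
After iteration 7: num = 20, minimum = 6
After iteration 8: num = 22, minimum = 6
Loop ends.

Final answer: 6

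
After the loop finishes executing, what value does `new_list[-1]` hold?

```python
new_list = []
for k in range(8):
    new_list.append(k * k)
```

Let's trace through this code step by step.

Initialize: new_list = []
Entering loop: for k in range(8):
After iteration 1: k = 0, new_list = [0]
After iteration 2: k = 1, new_list = [0, 1]
After iteration 3: k = 2, new_list = [0, 1, 4]
After iteration 4: k = 3, new_list = [0, 1, 4, 9]
After iteration 5: k = 4, new_list = [0, 1, 4, 9, 16]
After iteration 6: k = 5, new_list = [0, 1, 4, 9, 16, 25]
After iteration 7: k = 6, new_list = [0, 1, 4, 9, 16, 25, 36]
After iteration 8: k = 7, new_list = [0, 1, 4, 9, 16, 25, 36, 49]
Loop ends.
new_list[-1] = 49

Final answer: 49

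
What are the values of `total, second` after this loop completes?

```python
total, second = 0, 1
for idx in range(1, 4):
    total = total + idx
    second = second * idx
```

Let's trace through this code step by step.

Initialize: total = 0
Initialize: second = 1
Entering loop: for idx in range(1, 4):
After iteration 1: idx = 1, total = 1, second = 1
After iteration 2: idx = 2, total = 3, second = 2
After iteration 3: idx = 3, total = 6, second = 6
Loop ends.

Final answer: 6, 6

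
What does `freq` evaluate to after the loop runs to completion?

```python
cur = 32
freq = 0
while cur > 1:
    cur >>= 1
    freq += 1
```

Let's trace through this code step by step.

Initialize: cur = 32
Initialize: freq = 0
Entering loop: while cur > 1:
After iteration 1: cur = 16, freq = 1
After iteration 2: cur = 8, freq = 2
After iteration 3: cur = 4, freq = 3
After iteration 4: cur = 2, freq = 4
After iteration 5: cur = 1, freq = 5
Loop ends.

Final answer: 5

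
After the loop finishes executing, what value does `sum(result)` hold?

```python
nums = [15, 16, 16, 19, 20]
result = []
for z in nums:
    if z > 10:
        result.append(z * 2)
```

Let's trace through this code step by step.

Initialize: nums = [15, 16, 16, 19, 20]
Initialize: result = []
Entering loop: for z in nums:
After iteration 1: z = 15, result = [30]
After iteration 2: z = 16, result = [30, 32]
After iteration 3: z = 16, result = [30, 32, 32]
After iteration 4: z = 19, result = [30, 32, 32, 38]
After iteration 5: z = 20, result = [30, 32, 32, 38, 40]
Loop ends.
sum(result) = 172

Final answer: 172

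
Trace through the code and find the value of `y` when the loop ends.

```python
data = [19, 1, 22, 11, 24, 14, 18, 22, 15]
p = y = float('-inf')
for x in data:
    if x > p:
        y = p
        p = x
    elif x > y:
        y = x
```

Let's trace through this code step by step.

Initialize: data = [19, 1, 22, 11, 24, 14, 18, 22, 15]
Initialize: p = -inf
Initialize: y = -inf
Entering loop: for x in data:
After iteration 1: x = 19, p = 19, y = -inf
After iteration 2: x = 1, p = 19, y = 1
After iteration 3: x = 22, p = 22, y = 19
After iteration 4: x = 11, p = 22, y = 19
After iteration 5: x = 24, p = 24, y = 22
After iteration 6: x = 14, p = 24, y = 22
After iteration 7: x = 18, p = 24, y = 22
After iteration 8: x = 22, p = 24, y = 22
After iteration 9: x = 15, p = 24, y = 22
Loop ends.

Final answer: 22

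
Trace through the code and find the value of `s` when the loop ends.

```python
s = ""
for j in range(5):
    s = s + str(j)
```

Let's trace through this code step by step.

Initialize: s = ''
Entering loop: for j in range(5):
After iteration 1: j = 0, s = '0'
After iteration 2: j = 1, s = '01'
After iteration 3: j = 2, s = '012'
After iteration 4: j = 3, s = '0123'
After iteration 5: j = 4, s = '01234'
Loop ends.

Final answer: '01234'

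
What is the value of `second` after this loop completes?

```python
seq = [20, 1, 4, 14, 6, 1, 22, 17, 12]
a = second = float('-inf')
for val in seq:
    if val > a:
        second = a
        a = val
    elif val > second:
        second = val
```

Let's trace through this code step by step.

Initialize: seq = [20, 1, 4, 14, 6, 1, 22, 17, 12]
Initialize: a = -inf
Initialize: second = -inf
Entering loop: for val in seq:
After iteration 1: val = 20, a = 20, second = -inf
After iteration 2: val = 1, a = 20, second = 1
After iteration 3: val = 4, a = 20, second = 4
After iteration 4: val = 14, a = 20, second = 14
After iteration 5: val = 6, a = 20, second = 14
After iteration 6: val = 1, a = 20, second = 14
After iteration 7: val = 22, a = 22, second = 20
After iteration 8: val = 17, a = 22, second = 20
After iteration 9: val = 12, a = 22, second = 20
Loop ends.

Final answer: 20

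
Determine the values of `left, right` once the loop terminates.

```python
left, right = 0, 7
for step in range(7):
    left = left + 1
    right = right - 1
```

Let's trace through this code step by step.

Initialize: left = 0
Initialize: right = 7
Entering loop: for step in range(7):
After iteration 1: step = 0, left = 1, right = 6
After iteration 2: step = 1, left = 2, right = 5
After iteration 3: step = 2, left = 3, right = 4
After iteration 4: step = 3, left = 4, right = 3
After iteration 5: step = 4, left = 5, right = 2
After iteration 6: step = 5, left = 6, right = 1
After iteration 7: step = 6, left = 7, right = 0
Loop ends.

Final answer: 7, 0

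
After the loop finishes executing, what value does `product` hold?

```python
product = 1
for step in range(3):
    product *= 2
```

Let's trace through this code step by step.

Initialize: product = 1
Entering loop: for step in range(3):
After iteration 1: step = 0, product = 2
After iteration 2: step = 1, product = 4
After iteration 3: step = 2, product = 8
Loop ends.

Final answer: 8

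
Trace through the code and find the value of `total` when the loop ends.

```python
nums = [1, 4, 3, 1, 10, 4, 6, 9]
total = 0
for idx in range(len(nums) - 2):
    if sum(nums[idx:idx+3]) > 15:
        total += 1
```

Let's trace through this code step by step.

Initialize: nums = [1, 4, 3, 1, 10, 4, 6, 9]
Initialize: total = 0
Entering loop: for idx in range(len(nums) - 2):
After iteration 1: idx = 0, total = 0
After iteration 2: idx = 1, total = 0
After iteration 3: idx = 2, total = 0
After iteration 4: idx = 3, total = 0
After iteration 5: idx = 4, total = 1
After iteration 6: idx = 5, total = 2
Loop ends.

Final answer: 2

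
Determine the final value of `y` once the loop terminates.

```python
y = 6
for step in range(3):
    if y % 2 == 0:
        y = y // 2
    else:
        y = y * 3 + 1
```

Let's trace through this code step by step.

Initialize: y = 6
Entering loop: for step in range(3):
After iteration 1: step = 0, y = 3
After iteration 2: step = 1, y = 10
After iteration 3: step = 2, y = 5
Loop ends.

Final answer: 5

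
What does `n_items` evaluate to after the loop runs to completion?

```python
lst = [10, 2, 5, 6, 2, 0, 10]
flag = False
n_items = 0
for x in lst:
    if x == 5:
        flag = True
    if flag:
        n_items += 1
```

Let's trace through this code step by step.

Initialize: lst = [10, 2, 5, 6, 2, 0, 10]
Initialize: flag = False
Initialize: n_items = 0
Entering loop: for x in lst:
After iteration 1: x = 10, flag = False, n_items = 0
After iteration 2: x = 2, flag = False, n_items = 0
After iteration 3: x = 5, flag = True, n_items = 1
After iteration 4: x = 6, flag = True, n_items = 2
After iteration 5: x = 2, flag = True, n_items = 3
After iteration 6: x = 0, flag = True, n_items = 4
After iteration 7: x = 10, flag = True, n_items = 5
Loop ends.

Final answer: 5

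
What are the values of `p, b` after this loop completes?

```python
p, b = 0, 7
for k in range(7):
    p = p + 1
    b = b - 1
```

Let's trace through this code step by step.

Initialize: p = 0
Initialize: b = 7
Entering loop: for k in range(7):
After iteration 1: k = 0, p = 1, b = 6
After iteration 2: k = 1, p = 2, b = 5
After iteration 3: k = 2, p = 3, b = 4
After iteration 4: k = 3, p = 4, b = 3
After iteration 5: k = 4, p = 5, b = 2
After iteration 6: k = 5, p = 6, b = 1
After iteration 7: k = 6, p = 7, b = 0
Loop ends.

Final answer: 7, 0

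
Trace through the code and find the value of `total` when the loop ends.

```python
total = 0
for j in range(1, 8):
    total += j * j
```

Let's trace through this code step by step.

Initialize: total = 0
Entering loop: for j in range(1, 8):
After iteration 1: j = 1, total = 1
After iteration 2: j = 2, total = 5
After iteration 3: j = 3, total = 14
After iteration 4: j = 4, total = 30
After iteration 5: j = 5, total = 55
After iteration 6: j = 6, total = 91
After iteration 7: j = 7, total = 140
Loop ends.

Final answer: 140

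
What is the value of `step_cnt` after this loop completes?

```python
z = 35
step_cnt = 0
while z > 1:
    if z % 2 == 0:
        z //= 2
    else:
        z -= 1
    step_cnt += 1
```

Let's trace through this code step by step.

Initialize: z = 35
Initialize: step_cnt = 0
Entering loop: while z > 1:
After iteration 1: z = 34, step_cnt = 1
After iteration 2: z = 17, step_cnt = 2
After iteration 3: z = 16, step_cnt = 3
After iteration 4: z = 8, step_cnt = 4
After iteration 5: z = 4, step_cnt = 5
After iteration 6: z = 2, step_cnt = 6
After iteration 7: z = 1, step_cnt = 7
Loop ends.

Final answer: 7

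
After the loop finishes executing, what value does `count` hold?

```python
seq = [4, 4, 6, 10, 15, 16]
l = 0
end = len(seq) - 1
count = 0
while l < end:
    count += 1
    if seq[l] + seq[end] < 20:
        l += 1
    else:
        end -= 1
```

Let's trace through this code step by step.

Initialize: seq = [4, 4, 6, 10, 15, 16]
Initialize: l = 0
Initialize: end = 5
Initialize: count = 0
Entering loop: while l < end:
After iteration 1: l = 0, end = 4, count = 1
After iteration 2: l = 1, end = 4, count = 2
After iteration 3: l = 2, end = 4, count = 3
After iteration 4: l = 2, end = 3, count = 4
After iteration 5: l = 3, end = 3, count = 5
Loop ends.

Final answer: 5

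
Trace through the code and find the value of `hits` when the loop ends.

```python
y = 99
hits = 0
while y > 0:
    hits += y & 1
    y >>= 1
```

Let's trace through this code step by step.

Initialize: y = 99
Initialize: hits = 0
Entering loop: while y > 0:
After iteration 1: y = 49, hits = 1
After iteration 2: y = 24, hits = 2
After iteration 3: y = 12, hits = 2
After iteration 4: y = 6, hits = 2
After iteration 5: y = 3, hits = 2
After iteration 6: y = 1, hits = 3
After iteration 7: y = 0, hits = 4
Loop ends.

Final answer: 4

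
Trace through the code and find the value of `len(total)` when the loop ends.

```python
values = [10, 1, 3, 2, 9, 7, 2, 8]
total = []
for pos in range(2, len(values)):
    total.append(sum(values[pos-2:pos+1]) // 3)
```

Let's trace through this code step by step.

Initialize: values = [10, 1, 3, 2, 9, 7, 2, 8]
Initialize: total = []
Entering loop: for pos in range(2, len(values)):
After iteration 1: pos = 2, total = [4]
After iteration 2: pos = 3, total = [4, 2]
After iteration 3: pos = 4, total = [4, 2, 4]
After iteration 4: pos = 5, total = [4, 2, 4, 6]
After iteration 5: pos = 6, total = [4, 2, 4, 6, 6]
After iteration 6: pos = 7, total = [4, 2, 4, 6, 6, 5]
Loop ends.
len(total) = 6

Final answer: 6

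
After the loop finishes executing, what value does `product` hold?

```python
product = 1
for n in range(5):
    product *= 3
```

Let's trace through this code step by step.

Initialize: product = 1
Entering loop: for n in range(5):
After iteration 1: n = 0, product = 3
After iteration 2: n = 1, product = 9
After iteration 3: n = 2, product = 27
After iteration 4: n = 3, product = 81
After iteration 5: n = 4, product = 243
Loop ends.

Final answer: 243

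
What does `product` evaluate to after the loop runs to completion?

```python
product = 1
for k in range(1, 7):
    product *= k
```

Let's trace through this code step by step.

Initialize: product = 1
Entering loop: for k in range(1, 7):
After iteration 1: k = 1, product = 1
After iteration 2: k = 2, product = 2
After iteration 3: k = 3, product = 6
After iteration 4: k = 4, product = 24
After iteration 5: k = 5, product = 120
After iteration 6: k = 6, product = 720
Loop ends.

Final answer: 720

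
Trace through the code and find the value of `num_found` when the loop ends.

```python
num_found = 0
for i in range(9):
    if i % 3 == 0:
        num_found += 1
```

Let's trace through this code step by step.

Initialize: num_found = 0
Entering loop: for i in range(9):
After iteration 1: i = 0, num_found = 1
After iteration 2: i = 1, num_found = 1
After iteration 3: i = 2, num_found = 1
After iteration 4: i = 3, num_found = 2
After iteration 5: i = 4, num_found = 2
After iteration 6: i = 5, num_found = 2
After iteration 7: i = 6, num_found = 3
After iteration 8: i = 7, num_found = 3
After iteration 9: i = 8, num_found = 3
Loop ends.

Final answer: 3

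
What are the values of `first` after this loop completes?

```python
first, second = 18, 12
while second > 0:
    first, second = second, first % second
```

Let's trace through this code step by step.

Initialize: first = 18
Initialize: second = 12
Entering loop: while second > 0:
After iteration 1: first = 12, second = 6
After iteration 2: first = 6, second = 0
Loop ends.

Final answer: 6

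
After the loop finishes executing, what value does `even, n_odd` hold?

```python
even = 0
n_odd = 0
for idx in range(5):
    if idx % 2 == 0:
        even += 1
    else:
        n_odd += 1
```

Let's trace through this code step by step.

Initialize: even = 0
Initialize: n_odd = 0
Entering loop: for idx in range(5):
After iteration 1: idx = 0, even = 1, n_odd = 0
After iteration 2: idx = 1, even = 1, n_odd = 1
After iteration 3: idx = 2, even = 2, n_odd = 1
After iteration 4: idx = 3, even = 2, n_odd = 2
After iteration 5: idx = 4, even = 3, n_odd = 2
Loop ends.

Final answer: 3, 2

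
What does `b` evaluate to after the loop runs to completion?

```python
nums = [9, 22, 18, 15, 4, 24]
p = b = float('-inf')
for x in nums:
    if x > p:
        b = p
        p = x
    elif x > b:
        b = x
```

Let's trace through this code step by step.

Initialize: nums = [9, 22, 18, 15, 4, 24]
Initialize: p = -inf
Initialize: b = -inf
Entering loop: for x in nums:
After iteration 1: x = 9, p = 9, b = -inf
After iteration 2: x = 22, p = 22, b = 9
After iteration 3: x = 18, p = 22, b = 18
After iteration 4: x = 15, p = 22, b = 18
After iteration 5: x = 4, p = 22, b = 18
After iteration 6: x = 24, p = 24, b = 22
Loop ends.

Final answer: 22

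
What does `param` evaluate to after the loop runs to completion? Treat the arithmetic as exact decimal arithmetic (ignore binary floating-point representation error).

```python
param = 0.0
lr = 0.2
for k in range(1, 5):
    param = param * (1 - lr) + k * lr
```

Let's trace through this code step by step.

Initialize: param = 0.0
Initialize: lr = 0.2
Entering loop: for k in range(1, 5):
After iteration 1: k = 1, param = 0.2
After iteration 2: k = 2, param = 0.56
After iteration 3: k = 3, param = 1.048
After iteration 4: k = 4, param = 1.6384
Loop ends.

Final answer: 1.6384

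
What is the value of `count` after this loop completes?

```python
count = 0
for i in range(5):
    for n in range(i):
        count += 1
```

Let's trace through this code step by step.

Initialize: count = 0
Entering loop: for i in range(5):
After iteration 1: i = 0, count = 0
After iteration 2: i = 1, count = 1, n = 0
After iteration 3: i = 2, count = 3, n = 1
After iteration 4: i = 3, count = 6, n = 2
After iteration 5: i = 4, count = 10, n = 3
Loop ends.

Final answer: 10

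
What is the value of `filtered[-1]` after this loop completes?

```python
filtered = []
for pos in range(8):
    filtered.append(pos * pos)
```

Let's trace through this code step by step.

Initialize: filtered = []
Entering loop: for pos in range(8):
After iteration 1: pos = 0, filtered = [0]
After iteration 2: pos = 1, filtered = [0, 1]
After iteration 3: pos = 2, filtered = [0, 1, 4]
After iteration 4: pos = 3, filtered = [0, 1, 4, 9]
After iteration 5: pos = 4, filtered = [0, 1, 4, 9, 16]
After iteration 6: pos = 5, filtered = [0, 1, 4, 9, 16, 25]
After iteration 7: pos = 6, filtered = [0, 1, 4, 9, 16, 25, 36]
After iteration 8: pos = 7, filtered = [0, 1, 4, 9, 16, 25, 36, 49]
Loop ends.
filtered[-1] = 49

Final answer: 49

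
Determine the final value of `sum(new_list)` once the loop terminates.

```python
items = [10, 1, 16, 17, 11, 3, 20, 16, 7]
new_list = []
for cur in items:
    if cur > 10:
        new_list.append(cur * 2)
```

Let's trace through this code step by step.

Initialize: items = [10, 1, 16, 17, 11, 3, 20, 16, 7]
Initialize: new_list = []
Entering loop: for cur in items:
After iteration 1: cur = 10, new_list = []
After iteration 2: cur = 1, new_list = []
After iteration 3: cur = 16, new_list = [32]
After iteration 4: cur = 17, new_list = [32, 34]
After iteration 5: cur = 11, new_list = [32, 34, 22]
After iteration 6: cur = 3, new_list = [32, 34, 22]
After iteration 7: cur = 20, new_list = [32, 34, 22, 40]
After iteration 8: cur = 16, new_list = [32, 34, 22, 40, 32]
After iteration 9: cur = 7, new_list = [32, 34, 22, 40, 32]
Loop ends.
sum(new_list) = 160

Final answer: 160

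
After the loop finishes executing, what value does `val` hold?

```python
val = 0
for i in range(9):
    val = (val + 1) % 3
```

Let's trace through this code step by step.

Initialize: val = 0
Entering loop: for i in range(9):
After iteration 1: i = 0, val = 1
After iteration 2: i = 1, val = 2
After iteration 3: i = 2, val = 0
After iteration 4: i = 3, val = 1
After iteration 5: i = 4, val = 2
After iteration 6: i = 5, val = 0
After iteration 7: i = 6, val = 1
After iteration 8: i = 7, val = 2
After iteration 9: i = 8, val = 0
Loop ends.

Final answer: 0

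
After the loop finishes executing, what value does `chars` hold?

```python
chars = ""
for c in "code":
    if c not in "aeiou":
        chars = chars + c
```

Let's trace through this code step by step.

Initialize: chars = ''
Entering loop: for c in "code":
After iteration 1: c = 'c', chars = 'c'
After iteration 2: c = 'o', chars = 'c'
After iteration 3: c = 'd', chars = 'cd'
After iteration 4: c = 'e', chars = 'cd'
Loop ends.

Final answer: 'cd'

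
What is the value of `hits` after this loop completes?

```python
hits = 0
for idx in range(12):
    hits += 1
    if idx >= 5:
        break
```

Let's trace through this code step by step.

Initialize: hits = 0
Entering loop: for idx in range(12):
After iteration 1: idx = 0, hits = 1
After iteration 2: idx = 1, hits = 2
After iteration 3: idx = 2, hits = 3
After iteration 4: idx = 3, hits = 4
After iteration 5: idx = 4, hits = 5
After iteration 6: idx = 5, hits = 6
Loop ends.

Final answer: 6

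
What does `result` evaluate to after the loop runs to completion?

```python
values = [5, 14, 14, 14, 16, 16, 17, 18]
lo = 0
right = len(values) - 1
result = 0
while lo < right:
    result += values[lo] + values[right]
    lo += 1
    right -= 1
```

Let's trace through this code step by step.

Initialize: values = [5, 14, 14, 14, 16, 16, 17, 18]
Initialize: lo = 0
Initialize: right = 7
Initialize: result = 0
Entering loop: while lo < right:
After iteration 1: lo = 1, right = 6, result = 23
After iteration 2: lo = 2, right = 5, result = 54
After iteration 3: lo = 3, right = 4, result = 84
After iteration 4: lo = 4, right = 3, result = 114
Loop ends.

Final answer: 114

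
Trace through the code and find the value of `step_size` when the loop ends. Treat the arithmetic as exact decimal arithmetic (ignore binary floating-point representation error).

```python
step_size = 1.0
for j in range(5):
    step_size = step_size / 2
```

Let's trace through this code step by step.

Initialize: step_size = 1.0
Entering loop: for j in range(5):
After iteration 1: j = 0, step_size = 0.5
After iteration 2: j = 1, step_size = 0.25
After iteration 3: j = 2, step_size = 0.125
After iteration 4: j = 3, step_size = 0.0625
After iteration 5: j = 4, step_size = 0.03125
Loop ends.

Final answer: 0.03125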